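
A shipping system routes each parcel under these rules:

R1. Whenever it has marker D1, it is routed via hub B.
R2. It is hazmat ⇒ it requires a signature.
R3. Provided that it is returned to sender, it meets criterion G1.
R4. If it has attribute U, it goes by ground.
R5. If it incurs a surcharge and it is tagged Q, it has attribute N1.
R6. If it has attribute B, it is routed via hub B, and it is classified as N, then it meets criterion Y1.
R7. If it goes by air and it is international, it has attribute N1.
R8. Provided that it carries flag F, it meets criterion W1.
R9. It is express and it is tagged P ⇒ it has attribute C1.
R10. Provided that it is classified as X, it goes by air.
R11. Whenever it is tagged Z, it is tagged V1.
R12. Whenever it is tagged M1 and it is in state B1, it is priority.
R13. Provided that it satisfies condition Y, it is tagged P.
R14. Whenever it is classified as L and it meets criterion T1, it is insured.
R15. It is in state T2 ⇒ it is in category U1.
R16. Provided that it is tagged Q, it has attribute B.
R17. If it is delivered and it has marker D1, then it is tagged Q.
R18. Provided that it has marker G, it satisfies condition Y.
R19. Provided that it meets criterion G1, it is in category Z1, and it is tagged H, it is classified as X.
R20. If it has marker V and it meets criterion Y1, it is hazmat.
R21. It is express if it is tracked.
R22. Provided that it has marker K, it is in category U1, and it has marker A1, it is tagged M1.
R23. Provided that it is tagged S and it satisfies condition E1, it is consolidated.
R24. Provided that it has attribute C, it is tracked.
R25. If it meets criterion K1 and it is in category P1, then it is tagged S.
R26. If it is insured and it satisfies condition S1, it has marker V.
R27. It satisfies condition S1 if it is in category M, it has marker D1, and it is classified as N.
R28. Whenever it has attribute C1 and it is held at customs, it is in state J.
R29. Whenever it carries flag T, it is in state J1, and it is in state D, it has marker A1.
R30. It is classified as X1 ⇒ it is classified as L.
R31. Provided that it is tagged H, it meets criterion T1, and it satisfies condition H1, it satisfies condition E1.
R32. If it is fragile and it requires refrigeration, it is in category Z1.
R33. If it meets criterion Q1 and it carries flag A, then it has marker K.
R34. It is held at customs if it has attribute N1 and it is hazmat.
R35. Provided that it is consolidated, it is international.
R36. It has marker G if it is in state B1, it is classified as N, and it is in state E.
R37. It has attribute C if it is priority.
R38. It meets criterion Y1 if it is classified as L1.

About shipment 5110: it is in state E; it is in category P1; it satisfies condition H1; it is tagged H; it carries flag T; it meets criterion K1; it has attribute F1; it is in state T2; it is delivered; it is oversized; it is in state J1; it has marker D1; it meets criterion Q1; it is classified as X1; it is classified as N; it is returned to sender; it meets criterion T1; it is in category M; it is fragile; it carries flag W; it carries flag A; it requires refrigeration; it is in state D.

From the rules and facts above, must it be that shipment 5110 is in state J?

No

Forward chaining from the given facts derives: is routed via hub B, meets criterion G1, is in category U1, is tagged Q, is tagged S, satisfies condition S1, has marker A1, is classified as L, satisfies condition E1, is in category Z1, has marker K, is insured, has attribute B, is classified as X, is tagged M1, is consolidated, has marker V, is international, meets criterion Y1, goes by air, is hazmat, requires a signature, has attribute N1, is held at customs.
The only rule concluding "it is in state J" is R28, which needs "it has attribute C1"; that is never established.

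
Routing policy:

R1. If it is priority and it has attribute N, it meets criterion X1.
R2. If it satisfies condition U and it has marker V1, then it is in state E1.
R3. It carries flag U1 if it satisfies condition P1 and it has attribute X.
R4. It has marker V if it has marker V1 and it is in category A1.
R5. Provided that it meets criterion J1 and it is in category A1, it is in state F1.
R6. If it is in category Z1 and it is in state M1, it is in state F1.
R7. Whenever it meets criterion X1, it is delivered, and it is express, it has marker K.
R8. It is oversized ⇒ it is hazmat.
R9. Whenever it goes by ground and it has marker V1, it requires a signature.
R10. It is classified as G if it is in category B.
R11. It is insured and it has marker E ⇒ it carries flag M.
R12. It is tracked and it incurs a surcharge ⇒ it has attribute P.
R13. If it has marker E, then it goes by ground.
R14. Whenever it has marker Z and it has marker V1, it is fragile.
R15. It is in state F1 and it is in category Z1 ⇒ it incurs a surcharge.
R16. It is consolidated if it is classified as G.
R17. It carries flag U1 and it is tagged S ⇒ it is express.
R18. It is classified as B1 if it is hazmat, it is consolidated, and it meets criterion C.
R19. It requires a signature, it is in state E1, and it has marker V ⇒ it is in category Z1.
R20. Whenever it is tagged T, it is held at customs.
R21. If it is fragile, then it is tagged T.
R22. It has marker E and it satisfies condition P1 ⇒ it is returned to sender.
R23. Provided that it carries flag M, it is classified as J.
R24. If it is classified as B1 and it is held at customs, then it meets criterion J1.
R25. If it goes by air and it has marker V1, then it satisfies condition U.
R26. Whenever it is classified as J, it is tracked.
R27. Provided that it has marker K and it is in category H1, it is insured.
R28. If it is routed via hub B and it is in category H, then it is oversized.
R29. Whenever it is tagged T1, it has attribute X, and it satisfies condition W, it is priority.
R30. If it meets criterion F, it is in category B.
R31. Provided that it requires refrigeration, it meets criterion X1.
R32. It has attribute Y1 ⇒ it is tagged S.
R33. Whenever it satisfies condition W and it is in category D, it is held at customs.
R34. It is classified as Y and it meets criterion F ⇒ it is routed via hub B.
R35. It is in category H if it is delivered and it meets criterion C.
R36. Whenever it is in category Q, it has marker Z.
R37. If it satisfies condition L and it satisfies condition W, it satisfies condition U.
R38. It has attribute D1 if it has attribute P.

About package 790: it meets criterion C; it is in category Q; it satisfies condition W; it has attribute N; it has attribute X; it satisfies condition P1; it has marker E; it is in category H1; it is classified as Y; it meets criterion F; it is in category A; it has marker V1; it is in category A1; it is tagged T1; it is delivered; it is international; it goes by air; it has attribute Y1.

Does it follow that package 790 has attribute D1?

Yes

By R3 (it satisfies condition P1, it has attribute X): it carries flag U1.
By R4 (it has marker V1, it is in category A1): it has marker V.
By R13 (it has marker E): it goes by ground.
By R25 (it goes by air, it has marker V1): it satisfies condition U.
By R29 (it is tagged T1, it has attribute X, it satisfies condition W): it is priority.
By R30 (it meets criterion F): it is in category B.
By R32 (it has attribute Y1): it is tagged S.
By R34 (it is classified as Y, it meets criterion F): it is routed via hub B.
By R35 (it is delivered, it meets criterion C): it is in category H.
By R36 (it is in category Q): it has marker Z.
By R1 (it is priority, it has attribute N): it meets criterion X1.
By R2 (it satisfies condition U, it has marker V1): it is in state E1.
By R9 (it goes by ground, it has marker V1): it requires a signature.
By R10 (it is in category B): it is classified as G.
By R14 (it has marker Z, it has marker V1): it is fragile.
By R16 (it is classified as G): it is consolidated.
By R17 (it carries flag U1, it is tagged S): it is express.
By R19 (it requires a signature, it is in state E1, it has marker V): it is in category Z1.
By R21 (it is fragile): it is tagged T.
By R28 (it is routed via hub B, it is in category H): it is oversized.
By R7 (it meets criterion X1, it is delivered, it is express): it has marker K.
By R8 (it is oversized): it is hazmat.
By R18 (it is hazmat, it is consolidated, it meets criterion C): it is classified as B1.
By R20 (it is tagged T): it is held at customs.
By R24 (it is classified as B1, it is held at customs): it meets criterion J1.
By R27 (it has marker K, it is in category H1): it is insured.
By R5 (it meets criterion J1, it is in category A1): it is in state F1.
By R11 (it is insured, it has marker E): it carries flag M.
By R15 (it is in state F1, it is in category Z1): it incurs a surcharge.
By R23 (it carries flag M): it is classified as J.
By R26 (it is classified as J): it is tracked.
By R12 (it is tracked, it incurs a surcharge): it has attribute P.
By R38 (it has attribute P): it has attribute D1.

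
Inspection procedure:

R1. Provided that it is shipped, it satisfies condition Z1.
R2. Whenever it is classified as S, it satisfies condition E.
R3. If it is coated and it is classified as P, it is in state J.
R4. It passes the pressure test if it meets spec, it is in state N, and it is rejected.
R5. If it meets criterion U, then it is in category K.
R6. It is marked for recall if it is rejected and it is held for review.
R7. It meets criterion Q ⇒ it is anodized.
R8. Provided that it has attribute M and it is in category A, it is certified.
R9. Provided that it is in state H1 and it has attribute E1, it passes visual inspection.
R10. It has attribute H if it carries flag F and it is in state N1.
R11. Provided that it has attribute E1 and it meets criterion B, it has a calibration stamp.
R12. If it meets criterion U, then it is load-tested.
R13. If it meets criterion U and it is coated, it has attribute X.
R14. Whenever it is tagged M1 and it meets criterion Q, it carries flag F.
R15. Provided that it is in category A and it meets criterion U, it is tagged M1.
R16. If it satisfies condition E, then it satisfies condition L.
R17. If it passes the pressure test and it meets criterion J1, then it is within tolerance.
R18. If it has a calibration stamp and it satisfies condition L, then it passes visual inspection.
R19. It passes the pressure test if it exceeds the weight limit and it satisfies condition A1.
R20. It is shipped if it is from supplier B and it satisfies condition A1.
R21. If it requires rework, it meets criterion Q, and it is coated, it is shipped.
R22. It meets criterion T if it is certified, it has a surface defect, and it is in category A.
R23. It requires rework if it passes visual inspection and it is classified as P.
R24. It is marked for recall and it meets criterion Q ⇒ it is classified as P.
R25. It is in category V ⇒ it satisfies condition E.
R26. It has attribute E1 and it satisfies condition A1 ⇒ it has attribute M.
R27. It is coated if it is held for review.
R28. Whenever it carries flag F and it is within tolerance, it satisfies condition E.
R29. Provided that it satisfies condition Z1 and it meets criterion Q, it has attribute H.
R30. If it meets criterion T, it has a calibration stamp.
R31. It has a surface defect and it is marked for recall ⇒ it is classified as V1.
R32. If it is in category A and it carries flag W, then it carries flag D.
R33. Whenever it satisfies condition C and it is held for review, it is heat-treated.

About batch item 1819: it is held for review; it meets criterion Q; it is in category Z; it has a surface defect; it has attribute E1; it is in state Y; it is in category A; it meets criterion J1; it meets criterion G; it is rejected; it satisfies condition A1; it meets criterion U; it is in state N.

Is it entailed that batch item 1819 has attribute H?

Forward chaining from the given facts derives: is in category K, is marked for recall, is anodized, is load-tested, is tagged M1, is classified as P, has attribute M, is coated, is classified as V1, is in state J, is certified, has attribute X, carries flag F, meets criterion T, has a calibration stamp.
Rules concluding "it has attribute H": R10 needs "it is in state N1"; R29 needs "it satisfies condition Z1" — none of these are established.

No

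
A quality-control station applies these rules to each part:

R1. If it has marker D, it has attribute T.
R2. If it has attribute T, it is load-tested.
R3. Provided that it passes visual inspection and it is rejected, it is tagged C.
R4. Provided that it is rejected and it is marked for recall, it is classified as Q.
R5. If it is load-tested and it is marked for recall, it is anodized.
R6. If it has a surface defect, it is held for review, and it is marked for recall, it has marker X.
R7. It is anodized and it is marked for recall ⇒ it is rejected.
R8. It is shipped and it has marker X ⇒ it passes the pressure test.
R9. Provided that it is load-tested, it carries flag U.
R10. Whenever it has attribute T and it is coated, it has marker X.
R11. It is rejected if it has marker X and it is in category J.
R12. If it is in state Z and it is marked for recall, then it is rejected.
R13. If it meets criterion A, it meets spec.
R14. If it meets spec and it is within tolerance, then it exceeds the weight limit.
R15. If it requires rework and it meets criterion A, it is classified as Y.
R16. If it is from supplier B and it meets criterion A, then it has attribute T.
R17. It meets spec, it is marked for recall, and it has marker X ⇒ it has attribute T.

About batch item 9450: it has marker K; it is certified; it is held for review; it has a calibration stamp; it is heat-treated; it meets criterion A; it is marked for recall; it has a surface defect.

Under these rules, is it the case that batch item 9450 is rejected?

Yes

By R6 (it has a surface defect, it is held for review, it is marked for recall): it has marker X.
By R13 (it meets criterion A): it meets spec.
By R17 (it meets spec, it is marked for recall, it has marker X): it has attribute T.
By R2 (it has attribute T): it is load-tested.
By R5 (it is load-tested, it is marked for recall): it is anodized.
By R7 (it is anodized, it is marked for recall): it is rejected.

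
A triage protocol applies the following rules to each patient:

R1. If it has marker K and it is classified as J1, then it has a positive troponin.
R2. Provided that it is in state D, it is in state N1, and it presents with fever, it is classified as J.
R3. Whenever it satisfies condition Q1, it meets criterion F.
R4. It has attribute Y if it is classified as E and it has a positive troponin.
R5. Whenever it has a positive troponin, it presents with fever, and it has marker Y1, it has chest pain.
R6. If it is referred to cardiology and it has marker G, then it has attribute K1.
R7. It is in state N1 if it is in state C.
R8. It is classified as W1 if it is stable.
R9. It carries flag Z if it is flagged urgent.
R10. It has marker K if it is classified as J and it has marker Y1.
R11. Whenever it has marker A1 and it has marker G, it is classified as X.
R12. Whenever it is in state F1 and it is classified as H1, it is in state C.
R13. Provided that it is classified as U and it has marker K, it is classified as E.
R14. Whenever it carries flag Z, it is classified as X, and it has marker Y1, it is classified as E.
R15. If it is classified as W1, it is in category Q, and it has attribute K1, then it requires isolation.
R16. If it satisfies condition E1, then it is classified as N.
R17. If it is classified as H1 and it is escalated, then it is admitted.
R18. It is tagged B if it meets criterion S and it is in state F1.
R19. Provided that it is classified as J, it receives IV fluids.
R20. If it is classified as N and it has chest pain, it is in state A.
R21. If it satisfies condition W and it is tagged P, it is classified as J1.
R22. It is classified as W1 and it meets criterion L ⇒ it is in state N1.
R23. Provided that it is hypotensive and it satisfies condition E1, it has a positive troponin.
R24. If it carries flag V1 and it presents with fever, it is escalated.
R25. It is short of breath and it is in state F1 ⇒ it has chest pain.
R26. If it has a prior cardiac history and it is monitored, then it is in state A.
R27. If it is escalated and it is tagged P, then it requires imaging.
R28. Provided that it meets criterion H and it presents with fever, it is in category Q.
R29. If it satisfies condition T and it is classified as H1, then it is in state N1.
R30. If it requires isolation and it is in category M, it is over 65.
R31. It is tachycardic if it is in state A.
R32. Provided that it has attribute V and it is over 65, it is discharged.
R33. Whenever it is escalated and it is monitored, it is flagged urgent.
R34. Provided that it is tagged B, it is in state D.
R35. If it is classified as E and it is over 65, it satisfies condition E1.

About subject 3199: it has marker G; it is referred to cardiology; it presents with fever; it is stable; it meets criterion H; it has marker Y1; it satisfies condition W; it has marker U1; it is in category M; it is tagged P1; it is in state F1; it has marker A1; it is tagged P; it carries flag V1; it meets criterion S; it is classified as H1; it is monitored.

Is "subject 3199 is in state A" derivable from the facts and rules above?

Yes

By R6 (it is referred to cardiology, it has marker G): it has attribute K1.
By R8 (it is stable): it is classified as W1.
By R11 (it has marker A1, it has marker G): it is classified as X.
By R12 (it is in state F1, it is classified as H1): it is in state C.
By R18 (it meets criterion S, it is in state F1): it is tagged B.
By R21 (it satisfies condition W, it is tagged P): it is classified as J1.
By R24 (it carries flag V1, it presents with fever): it is escalated.
By R28 (it meets criterion H, it presents with fever): it is in category Q.
By R33 (it is escalated, it is monitored): it is flagged urgent.
By R34 (it is tagged B): it is in state D.
By R7 (it is in state C): it is in state N1.
By R9 (it is flagged urgent): it carries flag Z.
By R14 (it carries flag Z, it is classified as X, it has marker Y1): it is classified as E.
By R15 (it is classified as W1, it is in category Q, it has attribute K1): it requires isolation.
By R30 (it requires isolation, it is in category M): it is over 65.
By R35 (it is classified as E, it is over 65): it satisfies condition E1.
By R2 (it is in state D, it is in state N1, it presents with fever): it is classified as J.
By R10 (it is classified as J, it has marker Y1): it has marker K.
By R16 (it satisfies condition E1): it is classified as N.
By R1 (it has marker K, it is classified as J1): it has a positive troponin.
By R5 (it has a positive troponin, it presents with fever, it has marker Y1): it has chest pain.
By R20 (it is classified as N, it has chest pain): it is in state A.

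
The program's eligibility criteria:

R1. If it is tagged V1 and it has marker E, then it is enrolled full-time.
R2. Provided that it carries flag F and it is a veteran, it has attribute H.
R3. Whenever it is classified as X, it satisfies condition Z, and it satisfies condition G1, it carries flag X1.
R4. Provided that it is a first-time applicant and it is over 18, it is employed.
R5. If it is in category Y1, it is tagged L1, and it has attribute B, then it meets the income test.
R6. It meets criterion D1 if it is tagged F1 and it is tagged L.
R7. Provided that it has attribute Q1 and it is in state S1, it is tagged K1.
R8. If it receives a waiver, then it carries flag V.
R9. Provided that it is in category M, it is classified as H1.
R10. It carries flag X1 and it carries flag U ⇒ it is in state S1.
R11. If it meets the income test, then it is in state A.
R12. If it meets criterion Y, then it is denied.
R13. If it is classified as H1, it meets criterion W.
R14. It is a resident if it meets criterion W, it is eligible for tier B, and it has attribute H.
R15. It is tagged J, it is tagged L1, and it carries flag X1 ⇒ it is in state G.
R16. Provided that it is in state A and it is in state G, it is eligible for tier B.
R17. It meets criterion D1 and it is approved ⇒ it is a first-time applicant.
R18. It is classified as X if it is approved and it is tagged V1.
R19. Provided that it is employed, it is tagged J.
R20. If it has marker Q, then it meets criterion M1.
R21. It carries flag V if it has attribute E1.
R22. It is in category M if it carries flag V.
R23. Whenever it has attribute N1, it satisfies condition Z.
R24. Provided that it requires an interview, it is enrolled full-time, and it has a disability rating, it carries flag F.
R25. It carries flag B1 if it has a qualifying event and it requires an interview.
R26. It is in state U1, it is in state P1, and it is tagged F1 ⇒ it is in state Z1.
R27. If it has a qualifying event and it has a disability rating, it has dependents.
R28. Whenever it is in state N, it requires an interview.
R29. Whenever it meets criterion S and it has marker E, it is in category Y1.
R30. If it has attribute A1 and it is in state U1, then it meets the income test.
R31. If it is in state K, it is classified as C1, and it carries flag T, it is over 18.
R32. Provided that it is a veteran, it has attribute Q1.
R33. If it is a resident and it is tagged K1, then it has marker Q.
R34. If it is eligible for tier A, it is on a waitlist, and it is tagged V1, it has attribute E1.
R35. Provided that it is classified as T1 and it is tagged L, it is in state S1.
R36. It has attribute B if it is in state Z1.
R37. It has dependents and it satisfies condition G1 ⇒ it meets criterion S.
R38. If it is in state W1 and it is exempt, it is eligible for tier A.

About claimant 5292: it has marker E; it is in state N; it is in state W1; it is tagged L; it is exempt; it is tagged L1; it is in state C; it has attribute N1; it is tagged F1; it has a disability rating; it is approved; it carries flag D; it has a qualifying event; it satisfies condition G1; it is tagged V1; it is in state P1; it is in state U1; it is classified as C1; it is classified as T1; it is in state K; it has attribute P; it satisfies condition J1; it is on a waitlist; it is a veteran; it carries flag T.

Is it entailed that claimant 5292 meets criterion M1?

Yes

By R1 (it is tagged V1, it has marker E): it is enrolled full-time.
By R6 (it is tagged F1, it is tagged L): it meets criterion D1.
By R17 (it meets criterion D1, it is approved): it is a first-time applicant.
By R18 (it is approved, it is tagged V1): it is classified as X.
By R23 (it has attribute N1): it satisfies condition Z.
By R26 (it is in state U1, it is in state P1, it is tagged F1): it is in state Z1.
By R27 (it has a qualifying event, it has a disability rating): it has dependents.
By R28 (it is in state N): it requires an interview.
By R31 (it is in state K, it is classified as C1, it carries flag T): it is over 18.
By R32 (it is a veteran): it has attribute Q1.
By R35 (it is classified as T1, it is tagged L): it is in state S1.
By R36 (it is in state Z1): it has attribute B.
By R37 (it has dependents, it satisfies condition G1): it meets criterion S.
By R38 (it is in state W1, it is exempt): it is eligible for tier A.
By R3 (it is classified as X, it satisfies condition Z, it satisfies condition G1): it carries flag X1.
By R4 (it is a first-time applicant, it is over 18): it is employed.
By R7 (it has attribute Q1, it is in state S1): it is tagged K1.
By R19 (it is employed): it is tagged J.
By R24 (it requires an interview, it is enrolled full-time, it has a disability rating): it carries flag F.
By R29 (it meets criterion S, it has marker E): it is in category Y1.
By R34 (it is eligible for tier A, it is on a waitlist, it is tagged V1): it has attribute E1.
By R2 (it carries flag F, it is a veteran): it has attribute H.
By R5 (it is in category Y1, it is tagged L1, it has attribute B): it meets the income test.
By R11 (it meets the income test): it is in state A.
By R15 (it is tagged J, it is tagged L1, it carries flag X1): it is in state G.
By R16 (it is in state A, it is in state G): it is eligible for tier B.
By R21 (it has attribute E1): it carries flag V.
By R22 (it carries flag V): it is in category M.
By R9 (it is in category M): it is classified as H1.
By R13 (it is classified as H1): it meets criterion W.
By R14 (it meets criterion W, it is eligible for tier B, it has attribute H): it is a resident.
By R33 (it is a resident, it is tagged K1): it has marker Q.
By R20 (it has marker Q): it meets criterion M1.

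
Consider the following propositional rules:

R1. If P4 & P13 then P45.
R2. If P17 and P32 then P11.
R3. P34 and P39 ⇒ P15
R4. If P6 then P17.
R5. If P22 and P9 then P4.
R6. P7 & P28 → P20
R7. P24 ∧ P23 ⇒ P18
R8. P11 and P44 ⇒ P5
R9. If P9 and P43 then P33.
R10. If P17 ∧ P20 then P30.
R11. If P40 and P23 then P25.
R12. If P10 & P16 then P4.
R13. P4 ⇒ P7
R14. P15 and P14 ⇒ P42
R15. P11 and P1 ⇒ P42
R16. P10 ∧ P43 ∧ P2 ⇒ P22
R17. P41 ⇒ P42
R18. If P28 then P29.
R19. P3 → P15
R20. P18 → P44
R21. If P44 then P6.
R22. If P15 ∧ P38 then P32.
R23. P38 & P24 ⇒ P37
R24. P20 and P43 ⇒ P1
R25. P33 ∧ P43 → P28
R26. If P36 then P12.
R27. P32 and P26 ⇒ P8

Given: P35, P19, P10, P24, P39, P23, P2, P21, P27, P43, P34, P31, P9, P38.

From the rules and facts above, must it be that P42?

Yes

P15  (by R3: P34, P39)
P18  (by R7: P24, P23)
P33  (by R9: P9, P43)
P22  (by R16: P10, P43, P2)
P44  (by R20: P18)
P6  (by R21: P44)
P32  (by R22: P15, P38)
P28  (by R25: P33, P43)
P17  (by R4: P6)
P4  (by R5: P22, P9)
P7  (by R13: P4)
P11  (by R2: P17, P32)
P20  (by R6: P7, P28)
P1  (by R24: P20, P43)
P42  (by R15: P11, P1)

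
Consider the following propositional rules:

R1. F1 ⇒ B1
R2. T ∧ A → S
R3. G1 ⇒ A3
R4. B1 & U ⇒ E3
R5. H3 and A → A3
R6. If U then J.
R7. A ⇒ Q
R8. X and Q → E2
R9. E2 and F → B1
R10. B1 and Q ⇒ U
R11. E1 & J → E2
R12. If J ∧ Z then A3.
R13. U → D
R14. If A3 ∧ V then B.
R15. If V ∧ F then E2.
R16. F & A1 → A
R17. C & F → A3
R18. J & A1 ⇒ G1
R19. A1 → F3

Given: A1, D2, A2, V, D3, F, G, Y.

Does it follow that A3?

E2  (by R15: V, F)
A  (by R16: F, A1)
Q  (by R7: A)
B1  (by R9: E2, F)
U  (by R10: B1, Q)
J  (by R6: U)
G1  (by R18: J, A1)
A3  (by R3: G1)

Yes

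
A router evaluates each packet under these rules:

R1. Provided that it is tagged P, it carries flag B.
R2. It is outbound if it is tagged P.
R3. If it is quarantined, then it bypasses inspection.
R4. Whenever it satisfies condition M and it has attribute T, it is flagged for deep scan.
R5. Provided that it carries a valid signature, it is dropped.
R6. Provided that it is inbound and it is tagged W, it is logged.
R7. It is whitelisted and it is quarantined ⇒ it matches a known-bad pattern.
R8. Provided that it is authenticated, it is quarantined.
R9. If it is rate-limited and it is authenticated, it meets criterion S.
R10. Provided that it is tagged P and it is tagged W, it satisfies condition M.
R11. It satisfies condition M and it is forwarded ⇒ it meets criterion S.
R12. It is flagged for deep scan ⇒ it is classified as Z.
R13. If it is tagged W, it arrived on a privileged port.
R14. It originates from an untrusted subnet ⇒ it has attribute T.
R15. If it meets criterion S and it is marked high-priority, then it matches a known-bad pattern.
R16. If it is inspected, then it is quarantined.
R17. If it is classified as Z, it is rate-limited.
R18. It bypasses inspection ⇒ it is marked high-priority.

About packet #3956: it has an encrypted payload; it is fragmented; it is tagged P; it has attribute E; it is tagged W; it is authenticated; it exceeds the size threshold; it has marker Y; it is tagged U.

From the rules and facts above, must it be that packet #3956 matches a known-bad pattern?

No

Forward chaining from the given facts derives: carries flag B, is outbound, is quarantined, satisfies condition M, arrived on a privileged port, bypasses inspection, is marked high-priority.
Rules concluding "it matches a known-bad pattern": R7 needs "it is whitelisted"; R15 needs "it meets criterion S" — none of these are established.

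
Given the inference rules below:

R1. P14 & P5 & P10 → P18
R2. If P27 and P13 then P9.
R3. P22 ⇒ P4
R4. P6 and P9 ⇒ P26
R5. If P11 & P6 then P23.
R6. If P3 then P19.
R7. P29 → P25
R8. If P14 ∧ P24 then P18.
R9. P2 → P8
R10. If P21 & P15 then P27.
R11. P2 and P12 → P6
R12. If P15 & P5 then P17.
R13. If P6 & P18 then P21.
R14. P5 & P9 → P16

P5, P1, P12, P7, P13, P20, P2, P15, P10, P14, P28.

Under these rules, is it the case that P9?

P18  (by R1: P14, P5, P10)
P6  (by R11: P2, P12)
P21  (by R13: P6, P18)
P27  (by R10: P21, P15)
P9  (by R2: P27, P13)

Yes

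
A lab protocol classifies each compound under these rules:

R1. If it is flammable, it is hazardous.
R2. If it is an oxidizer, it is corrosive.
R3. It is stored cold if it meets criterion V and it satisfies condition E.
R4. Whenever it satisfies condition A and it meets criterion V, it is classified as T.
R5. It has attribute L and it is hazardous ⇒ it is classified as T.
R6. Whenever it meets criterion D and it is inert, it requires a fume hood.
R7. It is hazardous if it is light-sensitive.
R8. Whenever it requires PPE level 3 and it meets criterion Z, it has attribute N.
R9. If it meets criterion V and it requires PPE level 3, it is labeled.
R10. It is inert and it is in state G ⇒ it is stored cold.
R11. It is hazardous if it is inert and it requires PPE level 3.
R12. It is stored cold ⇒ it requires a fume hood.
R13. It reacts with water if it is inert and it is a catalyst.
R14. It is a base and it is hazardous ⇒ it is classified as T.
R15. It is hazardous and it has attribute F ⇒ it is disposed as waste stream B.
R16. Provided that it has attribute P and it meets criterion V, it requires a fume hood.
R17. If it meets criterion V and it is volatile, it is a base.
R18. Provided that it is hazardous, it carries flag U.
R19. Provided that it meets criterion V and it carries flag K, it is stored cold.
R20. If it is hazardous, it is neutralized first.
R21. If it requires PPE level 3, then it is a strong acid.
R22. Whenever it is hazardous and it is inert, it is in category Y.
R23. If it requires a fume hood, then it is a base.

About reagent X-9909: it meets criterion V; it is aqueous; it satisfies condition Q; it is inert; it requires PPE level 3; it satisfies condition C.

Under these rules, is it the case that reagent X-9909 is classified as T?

No

Forward chaining from the given facts derives: is labeled, is hazardous, carries flag U, is neutralized first, is a strong acid, is in category Y.
Rules concluding "it is classified as T": R4 needs "it satisfies condition A"; R5 needs "it has attribute L"; R14 needs "it is a base" — none of these are established.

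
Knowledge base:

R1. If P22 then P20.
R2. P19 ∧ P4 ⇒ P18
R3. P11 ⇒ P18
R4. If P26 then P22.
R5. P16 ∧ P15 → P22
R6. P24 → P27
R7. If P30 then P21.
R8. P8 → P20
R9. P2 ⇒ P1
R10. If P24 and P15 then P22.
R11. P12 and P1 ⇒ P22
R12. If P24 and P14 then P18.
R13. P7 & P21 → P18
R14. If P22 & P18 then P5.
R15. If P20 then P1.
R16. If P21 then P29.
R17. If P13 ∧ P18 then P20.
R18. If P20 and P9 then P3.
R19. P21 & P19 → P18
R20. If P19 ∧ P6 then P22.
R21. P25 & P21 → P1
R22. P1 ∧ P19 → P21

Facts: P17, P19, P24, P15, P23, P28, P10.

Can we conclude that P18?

Yes

P22  (by R10: P24, P15)
P20  (by R1: P22)
P1  (by R15: P20)
P21  (by R22: P1, P19)
P18  (by R19: P21, P19)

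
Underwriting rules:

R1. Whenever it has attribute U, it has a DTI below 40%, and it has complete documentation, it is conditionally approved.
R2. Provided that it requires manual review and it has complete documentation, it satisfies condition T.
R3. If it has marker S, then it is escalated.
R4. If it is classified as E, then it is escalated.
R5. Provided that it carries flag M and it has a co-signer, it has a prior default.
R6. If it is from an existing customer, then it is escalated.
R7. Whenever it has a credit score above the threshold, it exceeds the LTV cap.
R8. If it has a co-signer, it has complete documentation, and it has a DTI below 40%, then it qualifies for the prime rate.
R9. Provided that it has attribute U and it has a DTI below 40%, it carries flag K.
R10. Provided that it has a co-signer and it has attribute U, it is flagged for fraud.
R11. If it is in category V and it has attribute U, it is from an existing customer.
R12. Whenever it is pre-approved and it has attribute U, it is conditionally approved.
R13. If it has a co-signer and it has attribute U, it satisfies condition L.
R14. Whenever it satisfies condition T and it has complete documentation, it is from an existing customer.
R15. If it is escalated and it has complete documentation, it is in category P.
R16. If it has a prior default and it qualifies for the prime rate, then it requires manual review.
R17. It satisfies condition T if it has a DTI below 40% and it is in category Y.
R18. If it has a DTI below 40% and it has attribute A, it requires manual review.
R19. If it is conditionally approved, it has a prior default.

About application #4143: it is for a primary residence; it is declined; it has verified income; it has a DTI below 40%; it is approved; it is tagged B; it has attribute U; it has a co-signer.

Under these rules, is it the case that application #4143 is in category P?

No

Forward chaining from the given facts derives: carries flag K, is flagged for fraud, satisfies condition L.
The only rule concluding "it is in category P" is R15, which needs "it is escalated"; that is never established.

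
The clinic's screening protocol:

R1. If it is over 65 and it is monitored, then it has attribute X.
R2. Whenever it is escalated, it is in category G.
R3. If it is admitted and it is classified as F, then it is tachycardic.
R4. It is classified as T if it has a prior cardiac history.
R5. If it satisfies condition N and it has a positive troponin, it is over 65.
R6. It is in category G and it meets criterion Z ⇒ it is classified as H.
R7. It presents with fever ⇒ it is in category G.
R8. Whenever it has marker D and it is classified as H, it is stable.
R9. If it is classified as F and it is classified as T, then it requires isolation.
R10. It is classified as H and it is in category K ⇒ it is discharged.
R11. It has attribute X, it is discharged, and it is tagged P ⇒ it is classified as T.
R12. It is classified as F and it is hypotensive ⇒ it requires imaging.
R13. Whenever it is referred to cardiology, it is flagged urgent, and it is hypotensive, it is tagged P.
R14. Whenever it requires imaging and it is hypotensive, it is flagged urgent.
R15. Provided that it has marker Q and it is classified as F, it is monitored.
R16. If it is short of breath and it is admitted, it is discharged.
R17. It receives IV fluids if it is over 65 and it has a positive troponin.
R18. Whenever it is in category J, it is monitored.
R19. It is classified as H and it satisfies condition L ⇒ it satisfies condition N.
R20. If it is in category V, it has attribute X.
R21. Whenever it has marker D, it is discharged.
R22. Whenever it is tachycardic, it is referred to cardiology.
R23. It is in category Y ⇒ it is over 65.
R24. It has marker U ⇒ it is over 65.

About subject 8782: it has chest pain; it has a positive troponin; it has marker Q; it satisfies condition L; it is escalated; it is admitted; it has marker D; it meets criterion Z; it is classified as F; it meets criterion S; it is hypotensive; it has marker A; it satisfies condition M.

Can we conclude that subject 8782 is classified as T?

By R2 (it is escalated): it is in category G.
By R3 (it is admitted, it is classified as F): it is tachycardic.
By R6 (it is in category G, it meets criterion Z): it is classified as H.
By R12 (it is classified as F, it is hypotensive): it requires imaging.
By R14 (it requires imaging, it is hypotensive): it is flagged urgent.
By R15 (it has marker Q, it is classified as F): it is monitored.
By R19 (it is classified as H, it satisfies condition L): it satisfies condition N.
By R21 (it has marker D): it is discharged.
By R22 (it is tachycardic): it is referred to cardiology.
By R5 (it satisfies condition N, it has a positive troponin): it is over 65.
By R13 (it is referred to cardiology, it is flagged urgent, it is hypotensive): it is tagged P.
By R1 (it is over 65, it is monitored): it has attribute X.
By R11 (it has attribute X, it is discharged, it is tagged P): it is classified as T.

Yes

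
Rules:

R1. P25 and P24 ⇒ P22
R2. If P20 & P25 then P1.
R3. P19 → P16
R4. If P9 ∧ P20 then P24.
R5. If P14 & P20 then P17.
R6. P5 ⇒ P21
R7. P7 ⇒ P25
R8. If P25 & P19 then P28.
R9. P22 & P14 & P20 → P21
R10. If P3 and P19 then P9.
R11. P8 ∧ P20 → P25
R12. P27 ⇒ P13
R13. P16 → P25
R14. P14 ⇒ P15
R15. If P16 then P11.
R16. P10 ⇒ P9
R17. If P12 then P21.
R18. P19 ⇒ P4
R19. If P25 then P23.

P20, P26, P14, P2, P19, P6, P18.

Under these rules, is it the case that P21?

No

Forward chaining from the given facts derives: P16, P17, P25, P15, P11, P4, P23, P1, P28.
Rules concluding P21: R6 needs P5; R9 needs P22; R17 needs P12 — none of these are established.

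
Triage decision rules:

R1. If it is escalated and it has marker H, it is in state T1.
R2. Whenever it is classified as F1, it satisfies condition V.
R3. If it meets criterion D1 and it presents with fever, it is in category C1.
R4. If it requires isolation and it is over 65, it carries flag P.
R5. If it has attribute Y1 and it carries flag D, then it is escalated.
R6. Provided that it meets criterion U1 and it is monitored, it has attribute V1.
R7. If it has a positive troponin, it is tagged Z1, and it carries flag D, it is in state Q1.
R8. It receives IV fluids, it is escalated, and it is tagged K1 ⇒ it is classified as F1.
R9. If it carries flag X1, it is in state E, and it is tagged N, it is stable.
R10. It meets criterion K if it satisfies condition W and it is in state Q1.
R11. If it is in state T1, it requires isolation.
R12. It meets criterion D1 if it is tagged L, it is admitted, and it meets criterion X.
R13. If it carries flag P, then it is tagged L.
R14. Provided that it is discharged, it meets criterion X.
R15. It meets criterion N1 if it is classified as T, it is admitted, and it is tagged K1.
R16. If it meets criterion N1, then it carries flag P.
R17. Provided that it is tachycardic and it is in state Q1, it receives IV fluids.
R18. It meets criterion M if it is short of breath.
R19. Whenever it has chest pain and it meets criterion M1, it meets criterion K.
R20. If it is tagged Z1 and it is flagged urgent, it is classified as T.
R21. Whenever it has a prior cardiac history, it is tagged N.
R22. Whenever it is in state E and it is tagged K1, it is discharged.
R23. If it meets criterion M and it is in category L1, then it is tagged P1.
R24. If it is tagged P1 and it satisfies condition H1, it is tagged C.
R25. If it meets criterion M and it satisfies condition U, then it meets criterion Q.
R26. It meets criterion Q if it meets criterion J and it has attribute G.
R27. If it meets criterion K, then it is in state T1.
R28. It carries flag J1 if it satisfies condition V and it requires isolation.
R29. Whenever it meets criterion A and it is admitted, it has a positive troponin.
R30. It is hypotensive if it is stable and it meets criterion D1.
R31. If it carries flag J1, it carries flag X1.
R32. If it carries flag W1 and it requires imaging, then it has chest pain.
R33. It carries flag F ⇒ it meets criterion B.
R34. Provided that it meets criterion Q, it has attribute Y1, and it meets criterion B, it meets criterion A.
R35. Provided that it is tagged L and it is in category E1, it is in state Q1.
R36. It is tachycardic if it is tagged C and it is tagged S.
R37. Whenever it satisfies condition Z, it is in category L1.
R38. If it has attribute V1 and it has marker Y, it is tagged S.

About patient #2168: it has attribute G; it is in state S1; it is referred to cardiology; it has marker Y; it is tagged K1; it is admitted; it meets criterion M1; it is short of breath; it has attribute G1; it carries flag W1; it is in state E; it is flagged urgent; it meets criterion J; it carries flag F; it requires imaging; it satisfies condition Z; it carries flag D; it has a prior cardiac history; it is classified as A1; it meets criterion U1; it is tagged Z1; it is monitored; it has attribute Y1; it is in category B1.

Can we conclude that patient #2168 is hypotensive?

Forward chaining from the given facts derives: is escalated, has attribute V1, meets criterion M, is classified as T, is tagged N, is discharged, meets criterion Q, has chest pain, meets criterion B, meets criterion A, is in category L1, is tagged S, meets criterion X, meets criterion N1, carries flag P, meets criterion K, is tagged P1, is in state T1, has a positive troponin, is in state Q1, requires isolation, is tagged L, meets criterion D1.
The only rule concluding "it is hypotensive" is R30, which needs "it is stable"; that is never established.

No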